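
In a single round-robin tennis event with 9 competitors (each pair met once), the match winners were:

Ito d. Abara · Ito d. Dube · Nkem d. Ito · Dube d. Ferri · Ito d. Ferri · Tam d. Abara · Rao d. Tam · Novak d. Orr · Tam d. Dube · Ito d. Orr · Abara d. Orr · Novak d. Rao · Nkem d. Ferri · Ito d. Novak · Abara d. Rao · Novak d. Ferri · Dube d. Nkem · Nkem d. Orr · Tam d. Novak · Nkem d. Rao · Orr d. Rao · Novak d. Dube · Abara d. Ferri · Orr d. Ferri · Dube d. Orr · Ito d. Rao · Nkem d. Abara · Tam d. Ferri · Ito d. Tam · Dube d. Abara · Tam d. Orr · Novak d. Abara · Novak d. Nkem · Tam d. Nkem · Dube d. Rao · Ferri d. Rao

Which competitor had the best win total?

Ito

Win totals: Ferri 1, Dube 5, Rao 1, Ito 7, Abara 3, Novak 6, Orr 2, Tam 6, Nkem 5.
Ito leads with 7 wins (next highest: 6).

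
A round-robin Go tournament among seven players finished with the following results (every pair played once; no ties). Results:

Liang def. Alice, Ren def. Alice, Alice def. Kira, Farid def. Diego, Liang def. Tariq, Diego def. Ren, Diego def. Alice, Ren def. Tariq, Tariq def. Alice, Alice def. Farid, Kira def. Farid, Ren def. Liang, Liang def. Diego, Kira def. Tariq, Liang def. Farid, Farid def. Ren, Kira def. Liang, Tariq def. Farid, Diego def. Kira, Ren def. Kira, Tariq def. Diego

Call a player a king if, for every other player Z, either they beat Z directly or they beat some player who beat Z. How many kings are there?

6

Alice reaches everyone (king).
Diego reaches everyone (king).
Kira reaches everyone (king).
Farid reaches everyone (king).
Liang reaches everyone (king).
Tariq cannot reach Liang in two steps.
Ren reaches everyone (king).
Kings: Alice, Diego, Kira, Farid, Liang, Ren — 6.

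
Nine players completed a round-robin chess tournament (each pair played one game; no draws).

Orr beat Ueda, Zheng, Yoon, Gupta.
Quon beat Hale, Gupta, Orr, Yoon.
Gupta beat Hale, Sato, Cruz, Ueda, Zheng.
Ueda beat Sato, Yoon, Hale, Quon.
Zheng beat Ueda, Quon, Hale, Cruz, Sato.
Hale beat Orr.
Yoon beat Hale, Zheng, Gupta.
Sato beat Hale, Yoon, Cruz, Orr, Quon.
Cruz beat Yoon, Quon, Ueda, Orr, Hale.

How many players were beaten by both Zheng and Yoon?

1

Zheng beat: Cruz, Hale, Quon, Ueda, Sato.
Yoon beat: Hale, Zheng, Gupta.
Both beat: Hale — 1.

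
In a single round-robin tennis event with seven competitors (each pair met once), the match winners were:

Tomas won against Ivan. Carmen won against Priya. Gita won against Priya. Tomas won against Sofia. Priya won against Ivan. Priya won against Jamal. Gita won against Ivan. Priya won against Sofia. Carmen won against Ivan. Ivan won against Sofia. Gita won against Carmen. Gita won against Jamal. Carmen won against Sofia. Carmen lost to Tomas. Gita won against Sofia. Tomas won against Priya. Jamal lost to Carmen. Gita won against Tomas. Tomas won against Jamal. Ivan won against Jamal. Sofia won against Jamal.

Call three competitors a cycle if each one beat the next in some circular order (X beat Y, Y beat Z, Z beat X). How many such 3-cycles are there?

Win totals: Jamal 0, Sofia 1, Tomas 5, Ivan 2, Carmen 4, Gita 6, Priya 3.
A competitor with w wins dominates both others in C(w,2) triples; summing gives 0 + 0 + 10 + 1 + 6 + 15 + 3 = 35 transitive triples.
Total triples C(7,3) = 35, so cyclic triples = 35 − 35 = 0.

0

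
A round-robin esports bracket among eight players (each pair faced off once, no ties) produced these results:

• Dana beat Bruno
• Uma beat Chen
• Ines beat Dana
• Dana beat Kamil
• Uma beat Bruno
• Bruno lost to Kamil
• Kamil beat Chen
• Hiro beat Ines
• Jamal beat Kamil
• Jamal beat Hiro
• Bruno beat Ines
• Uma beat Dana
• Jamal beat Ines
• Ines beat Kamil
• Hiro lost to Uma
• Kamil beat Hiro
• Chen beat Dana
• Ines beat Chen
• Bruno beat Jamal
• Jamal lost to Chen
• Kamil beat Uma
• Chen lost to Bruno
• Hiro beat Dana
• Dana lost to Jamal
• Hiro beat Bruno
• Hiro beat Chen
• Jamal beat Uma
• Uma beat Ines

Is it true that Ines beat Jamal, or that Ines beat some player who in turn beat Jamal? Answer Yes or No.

Ines did not beat Jamal directly.
Ines beat Chen, Kamil, Dana. Of those, Chen beat Jamal.

Yes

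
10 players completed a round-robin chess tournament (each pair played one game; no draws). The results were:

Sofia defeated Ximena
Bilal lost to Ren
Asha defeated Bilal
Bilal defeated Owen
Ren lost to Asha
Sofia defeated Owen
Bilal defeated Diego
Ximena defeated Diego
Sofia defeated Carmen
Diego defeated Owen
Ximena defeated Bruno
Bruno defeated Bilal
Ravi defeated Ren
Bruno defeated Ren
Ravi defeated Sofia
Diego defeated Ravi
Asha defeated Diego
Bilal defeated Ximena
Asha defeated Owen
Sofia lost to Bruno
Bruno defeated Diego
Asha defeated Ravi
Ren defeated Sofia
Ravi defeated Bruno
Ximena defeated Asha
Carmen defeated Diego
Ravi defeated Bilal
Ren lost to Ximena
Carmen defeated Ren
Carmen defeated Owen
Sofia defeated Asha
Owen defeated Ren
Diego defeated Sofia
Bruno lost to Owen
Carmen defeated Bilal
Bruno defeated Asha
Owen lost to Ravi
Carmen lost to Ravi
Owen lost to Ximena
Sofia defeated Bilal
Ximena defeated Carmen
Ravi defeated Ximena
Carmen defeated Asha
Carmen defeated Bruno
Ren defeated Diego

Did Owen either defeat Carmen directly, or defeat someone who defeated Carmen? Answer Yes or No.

Owen did not beat Carmen directly.
Owen beat Bruno, Ren, but each of them lost to Carmen. No two-step path.

No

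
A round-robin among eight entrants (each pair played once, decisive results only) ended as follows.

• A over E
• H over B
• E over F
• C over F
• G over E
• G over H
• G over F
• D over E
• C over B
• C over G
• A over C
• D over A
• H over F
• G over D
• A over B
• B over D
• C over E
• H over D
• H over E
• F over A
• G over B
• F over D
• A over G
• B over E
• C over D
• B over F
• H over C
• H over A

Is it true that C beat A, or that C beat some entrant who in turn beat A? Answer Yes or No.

Yes

C did not beat A directly.
C beat B, D, E, F, G. Of those, D beat A.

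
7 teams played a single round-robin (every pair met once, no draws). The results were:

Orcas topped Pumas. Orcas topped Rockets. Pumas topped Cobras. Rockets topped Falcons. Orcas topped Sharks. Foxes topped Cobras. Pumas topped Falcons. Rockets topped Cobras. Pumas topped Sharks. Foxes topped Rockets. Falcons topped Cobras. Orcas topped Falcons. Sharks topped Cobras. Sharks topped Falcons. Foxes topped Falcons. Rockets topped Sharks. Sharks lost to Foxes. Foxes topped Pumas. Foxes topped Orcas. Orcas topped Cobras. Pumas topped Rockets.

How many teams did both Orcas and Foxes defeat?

Orcas beat: Sharks, Rockets, Pumas, Falcons, Cobras.
Foxes beat: Sharks, Rockets, Orcas, Pumas, Falcons, Cobras.
Both beat: Sharks, Rockets, Pumas, Falcons, Cobras — 5.

5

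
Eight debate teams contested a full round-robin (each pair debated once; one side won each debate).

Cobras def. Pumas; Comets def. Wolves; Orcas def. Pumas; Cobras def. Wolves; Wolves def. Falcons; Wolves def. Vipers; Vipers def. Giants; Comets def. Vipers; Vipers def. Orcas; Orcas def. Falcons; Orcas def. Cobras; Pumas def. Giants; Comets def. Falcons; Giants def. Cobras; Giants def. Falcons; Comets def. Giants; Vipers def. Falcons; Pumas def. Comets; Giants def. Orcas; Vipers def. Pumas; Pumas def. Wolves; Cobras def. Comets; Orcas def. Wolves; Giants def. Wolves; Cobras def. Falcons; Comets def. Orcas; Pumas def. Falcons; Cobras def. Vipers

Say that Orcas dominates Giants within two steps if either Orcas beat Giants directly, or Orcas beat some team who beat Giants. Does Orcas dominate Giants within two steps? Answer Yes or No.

Yes

Orcas did not beat Giants directly.
Orcas beat Falcons, Pumas, Wolves, Cobras. Of those, Pumas beat Giants.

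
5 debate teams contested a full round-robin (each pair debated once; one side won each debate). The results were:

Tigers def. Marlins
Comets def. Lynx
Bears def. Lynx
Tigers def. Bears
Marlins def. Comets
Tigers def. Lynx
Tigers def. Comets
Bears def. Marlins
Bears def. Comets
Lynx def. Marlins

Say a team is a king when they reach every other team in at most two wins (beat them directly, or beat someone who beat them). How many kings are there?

1

Comets cannot reach Bears, Tigers in two steps.
Lynx cannot reach Bears, Tigers in two steps.
Bears cannot reach Tigers in two steps.
Marlins cannot reach Bears, Tigers in two steps.
Tigers reaches everyone (king).
Kings: Tigers — 1.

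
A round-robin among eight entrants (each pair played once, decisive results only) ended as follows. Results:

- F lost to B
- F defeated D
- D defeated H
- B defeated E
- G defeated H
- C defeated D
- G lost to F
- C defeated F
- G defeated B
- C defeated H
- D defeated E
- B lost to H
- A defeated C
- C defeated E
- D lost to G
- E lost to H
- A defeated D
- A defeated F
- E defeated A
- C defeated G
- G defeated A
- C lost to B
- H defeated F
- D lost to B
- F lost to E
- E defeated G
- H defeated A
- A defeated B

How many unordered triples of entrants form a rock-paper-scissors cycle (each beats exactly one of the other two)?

17

Win totals: A 4, B 4, C 5, D 2, E 3, F 2, G 4, H 4.
An entrant with w wins dominates both others in C(w,2) triples; summing gives 6 + 6 + 10 + 1 + 3 + 1 + 6 + 6 = 39 transitive triples.
Total triples C(8,3) = 56, so cyclic triples = 56 − 39 = 17.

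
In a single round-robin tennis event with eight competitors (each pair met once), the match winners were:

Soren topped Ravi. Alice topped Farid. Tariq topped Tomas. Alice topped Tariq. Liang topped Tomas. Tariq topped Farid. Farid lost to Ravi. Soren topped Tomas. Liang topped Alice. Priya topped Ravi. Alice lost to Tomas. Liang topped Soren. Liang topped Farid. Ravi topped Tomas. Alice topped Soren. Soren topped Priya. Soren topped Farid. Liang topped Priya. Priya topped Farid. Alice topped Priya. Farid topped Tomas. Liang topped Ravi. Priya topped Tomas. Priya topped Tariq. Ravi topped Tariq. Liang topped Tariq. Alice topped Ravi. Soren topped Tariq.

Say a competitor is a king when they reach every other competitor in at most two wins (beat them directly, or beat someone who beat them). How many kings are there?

1

Farid cannot reach Priya, Soren, Liang, Tariq, Ravi in two steps.
Tomas cannot reach Liang in two steps.
Priya cannot reach Soren, Liang in two steps.
Alice cannot reach Liang in two steps.
Soren cannot reach Liang in two steps.
Liang reaches everyone (king).
Tariq cannot reach Priya, Soren, Liang, Ravi in two steps.
Ravi cannot reach Priya, Soren, Liang in two steps.
Kings: Liang — 1.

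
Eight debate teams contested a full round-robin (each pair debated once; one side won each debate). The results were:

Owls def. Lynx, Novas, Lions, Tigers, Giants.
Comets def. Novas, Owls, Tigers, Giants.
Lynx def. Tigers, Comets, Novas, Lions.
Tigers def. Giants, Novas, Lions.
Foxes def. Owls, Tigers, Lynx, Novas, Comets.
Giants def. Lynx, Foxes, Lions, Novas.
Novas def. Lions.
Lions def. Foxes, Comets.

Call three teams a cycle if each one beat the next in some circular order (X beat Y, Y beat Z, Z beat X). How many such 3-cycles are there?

Win totals: Lynx 4, Lions 2, Tigers 3, Owls 5, Giants 4, Comets 4, Foxes 5, Novas 1.
A team with w wins dominates both others in C(w,2) triples; summing gives 6 + 1 + 3 + 10 + 6 + 6 + 10 + 0 = 42 transitive triples.
Total triples C(8,3) = 56, so cyclic triples = 56 − 42 = 14.

14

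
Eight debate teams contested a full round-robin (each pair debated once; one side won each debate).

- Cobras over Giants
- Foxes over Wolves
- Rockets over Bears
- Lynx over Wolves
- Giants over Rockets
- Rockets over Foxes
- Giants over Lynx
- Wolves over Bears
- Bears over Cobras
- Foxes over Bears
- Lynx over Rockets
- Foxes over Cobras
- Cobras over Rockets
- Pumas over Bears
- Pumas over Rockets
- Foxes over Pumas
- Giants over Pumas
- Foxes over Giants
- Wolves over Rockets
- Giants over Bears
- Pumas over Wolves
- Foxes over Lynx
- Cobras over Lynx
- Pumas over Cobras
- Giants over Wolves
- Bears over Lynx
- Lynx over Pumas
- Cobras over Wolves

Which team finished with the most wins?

Win totals: Giants 5, Lynx 3, Pumas 4, Rockets 2, Foxes 6, Cobras 4, Wolves 2, Bears 2.
Foxes leads with 6 wins (next highest: 5).

Foxes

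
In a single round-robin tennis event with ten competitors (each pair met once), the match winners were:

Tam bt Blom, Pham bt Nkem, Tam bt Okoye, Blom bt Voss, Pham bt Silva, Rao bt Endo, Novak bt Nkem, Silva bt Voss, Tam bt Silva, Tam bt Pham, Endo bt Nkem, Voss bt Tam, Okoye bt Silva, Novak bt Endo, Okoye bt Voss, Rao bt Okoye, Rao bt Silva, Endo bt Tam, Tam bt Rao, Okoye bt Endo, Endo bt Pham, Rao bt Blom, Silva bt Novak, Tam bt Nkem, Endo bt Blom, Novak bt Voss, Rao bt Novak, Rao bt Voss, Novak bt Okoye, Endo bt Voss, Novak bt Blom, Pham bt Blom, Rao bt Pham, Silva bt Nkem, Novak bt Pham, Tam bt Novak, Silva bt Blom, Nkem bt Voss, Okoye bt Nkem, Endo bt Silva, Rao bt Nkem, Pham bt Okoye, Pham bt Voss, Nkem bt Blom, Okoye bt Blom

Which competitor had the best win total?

Rao

Win totals: Blom 1, Tam 7, Rao 8, Pham 5, Endo 6, Silva 4, Okoye 5, Novak 6, Nkem 2, Voss 1.
Rao leads with 8 wins (next highest: 7).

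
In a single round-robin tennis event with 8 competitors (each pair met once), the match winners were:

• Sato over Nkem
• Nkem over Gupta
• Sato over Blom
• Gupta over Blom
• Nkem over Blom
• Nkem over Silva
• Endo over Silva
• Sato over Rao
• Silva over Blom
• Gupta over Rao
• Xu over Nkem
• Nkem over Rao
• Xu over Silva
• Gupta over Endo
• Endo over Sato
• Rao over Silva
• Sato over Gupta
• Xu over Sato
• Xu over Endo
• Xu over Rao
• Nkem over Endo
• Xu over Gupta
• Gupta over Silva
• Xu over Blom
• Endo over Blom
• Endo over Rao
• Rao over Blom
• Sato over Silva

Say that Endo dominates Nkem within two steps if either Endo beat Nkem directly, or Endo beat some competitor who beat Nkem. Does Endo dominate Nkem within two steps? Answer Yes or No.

Endo did not beat Nkem directly.
Endo beat Silva, Sato, Blom, Rao. Of those, Sato beat Nkem.

Yes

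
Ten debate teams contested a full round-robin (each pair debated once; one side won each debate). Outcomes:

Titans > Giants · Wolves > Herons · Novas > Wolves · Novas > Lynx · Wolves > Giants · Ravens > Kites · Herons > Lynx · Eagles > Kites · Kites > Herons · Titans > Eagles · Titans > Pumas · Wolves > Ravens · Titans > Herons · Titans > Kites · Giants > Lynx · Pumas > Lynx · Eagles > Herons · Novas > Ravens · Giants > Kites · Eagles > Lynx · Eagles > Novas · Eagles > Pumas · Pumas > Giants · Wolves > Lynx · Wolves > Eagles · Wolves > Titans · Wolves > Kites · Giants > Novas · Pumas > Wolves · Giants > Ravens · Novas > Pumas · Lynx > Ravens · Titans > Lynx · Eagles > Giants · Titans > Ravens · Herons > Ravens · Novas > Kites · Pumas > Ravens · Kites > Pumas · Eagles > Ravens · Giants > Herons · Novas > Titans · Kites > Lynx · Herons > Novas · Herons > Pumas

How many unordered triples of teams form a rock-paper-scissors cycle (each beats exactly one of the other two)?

Win totals: Ravens 1, Titans 7, Novas 6, Kites 3, Wolves 7, Eagles 7, Herons 4, Giants 5, Lynx 1, Pumas 4.
A team with w wins dominates both others in C(w,2) triples; summing gives 0 + 21 + 15 + 3 + 21 + 21 + 6 + 10 + 0 + 6 = 103 transitive triples.
Total triples C(10,3) = 120, so cyclic triples = 120 − 103 = 17.

17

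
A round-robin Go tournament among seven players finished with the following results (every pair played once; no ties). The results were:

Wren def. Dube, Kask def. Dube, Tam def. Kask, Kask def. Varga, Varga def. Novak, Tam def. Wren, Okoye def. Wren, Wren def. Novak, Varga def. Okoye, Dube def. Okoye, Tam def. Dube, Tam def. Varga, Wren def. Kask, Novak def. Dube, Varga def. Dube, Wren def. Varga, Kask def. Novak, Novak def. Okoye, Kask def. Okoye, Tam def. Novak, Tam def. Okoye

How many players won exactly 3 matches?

Win totals: Dube 1, Wren 4, Novak 2, Okoye 1, Tam 6, Varga 3, Kask 4.
Exactly 3: Varga — 1 player.

1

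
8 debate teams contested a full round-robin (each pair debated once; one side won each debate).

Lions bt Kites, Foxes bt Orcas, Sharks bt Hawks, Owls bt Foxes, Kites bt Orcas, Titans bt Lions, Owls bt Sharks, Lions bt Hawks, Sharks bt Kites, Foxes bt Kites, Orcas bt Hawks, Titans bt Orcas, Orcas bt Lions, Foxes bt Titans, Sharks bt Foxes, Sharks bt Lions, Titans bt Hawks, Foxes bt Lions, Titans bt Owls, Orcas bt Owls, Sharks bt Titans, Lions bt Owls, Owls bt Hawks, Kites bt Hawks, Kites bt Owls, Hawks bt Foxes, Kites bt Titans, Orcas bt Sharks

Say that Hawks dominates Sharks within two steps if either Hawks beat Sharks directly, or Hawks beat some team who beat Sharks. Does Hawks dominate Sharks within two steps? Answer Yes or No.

Hawks did not beat Sharks directly.
Hawks beat Foxes, but each of them lost to Sharks. No two-step path.

No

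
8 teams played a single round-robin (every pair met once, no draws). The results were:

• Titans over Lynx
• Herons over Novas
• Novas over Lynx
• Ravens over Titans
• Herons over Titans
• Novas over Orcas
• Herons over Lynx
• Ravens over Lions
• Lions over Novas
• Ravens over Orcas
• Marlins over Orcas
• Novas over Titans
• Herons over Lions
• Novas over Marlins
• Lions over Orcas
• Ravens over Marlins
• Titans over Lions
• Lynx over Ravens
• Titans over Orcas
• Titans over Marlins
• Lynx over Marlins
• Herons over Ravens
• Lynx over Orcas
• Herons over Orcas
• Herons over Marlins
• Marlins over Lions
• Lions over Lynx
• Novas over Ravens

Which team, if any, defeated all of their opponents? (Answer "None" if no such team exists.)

Herons

Herons has 7 wins out of 7 opponents — a perfect record.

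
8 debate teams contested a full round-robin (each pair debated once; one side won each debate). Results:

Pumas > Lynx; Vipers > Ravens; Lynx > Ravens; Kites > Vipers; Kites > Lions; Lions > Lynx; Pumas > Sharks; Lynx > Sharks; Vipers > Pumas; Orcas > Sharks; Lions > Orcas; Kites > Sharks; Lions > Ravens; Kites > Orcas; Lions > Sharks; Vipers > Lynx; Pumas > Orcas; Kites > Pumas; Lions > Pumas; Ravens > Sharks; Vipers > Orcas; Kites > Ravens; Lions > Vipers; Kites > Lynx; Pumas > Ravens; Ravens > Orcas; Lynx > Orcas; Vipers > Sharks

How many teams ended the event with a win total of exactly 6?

Win totals: Lions 6, Ravens 2, Lynx 3, Pumas 4, Vipers 5, Kites 7, Sharks 0, Orcas 1.
Exactly 6: Lions — 1 team.

1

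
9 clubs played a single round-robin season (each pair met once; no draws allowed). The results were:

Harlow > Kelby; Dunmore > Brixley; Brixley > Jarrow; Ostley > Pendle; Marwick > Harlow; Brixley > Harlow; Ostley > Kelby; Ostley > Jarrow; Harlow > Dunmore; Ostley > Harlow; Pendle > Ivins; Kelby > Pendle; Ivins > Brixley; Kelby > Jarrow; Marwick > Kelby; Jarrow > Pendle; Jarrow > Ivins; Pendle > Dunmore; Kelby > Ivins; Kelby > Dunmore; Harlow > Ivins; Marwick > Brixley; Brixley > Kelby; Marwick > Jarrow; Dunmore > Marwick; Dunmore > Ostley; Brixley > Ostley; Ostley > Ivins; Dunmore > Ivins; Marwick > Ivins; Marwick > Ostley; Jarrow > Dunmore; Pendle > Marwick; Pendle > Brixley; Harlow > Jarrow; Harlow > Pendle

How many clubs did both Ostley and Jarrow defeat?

2

Ostley beat: Kelby, Harlow, Jarrow, Pendle, Ivins.
Jarrow beat: Dunmore, Pendle, Ivins.
Both beat: Pendle, Ivins — 2.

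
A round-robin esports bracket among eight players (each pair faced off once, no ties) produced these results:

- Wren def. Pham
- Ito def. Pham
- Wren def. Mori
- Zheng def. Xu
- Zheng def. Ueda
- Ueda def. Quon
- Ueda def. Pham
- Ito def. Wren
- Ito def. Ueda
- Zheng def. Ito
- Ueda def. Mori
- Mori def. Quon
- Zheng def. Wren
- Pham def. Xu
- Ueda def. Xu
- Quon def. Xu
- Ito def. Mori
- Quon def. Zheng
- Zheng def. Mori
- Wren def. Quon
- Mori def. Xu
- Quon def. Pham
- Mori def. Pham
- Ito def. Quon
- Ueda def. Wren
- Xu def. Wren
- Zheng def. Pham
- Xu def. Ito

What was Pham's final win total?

1

Pham's results: beat Xu; lost to Quon, Ueda, Zheng, Wren, Mori, Ito.
That is 1 win.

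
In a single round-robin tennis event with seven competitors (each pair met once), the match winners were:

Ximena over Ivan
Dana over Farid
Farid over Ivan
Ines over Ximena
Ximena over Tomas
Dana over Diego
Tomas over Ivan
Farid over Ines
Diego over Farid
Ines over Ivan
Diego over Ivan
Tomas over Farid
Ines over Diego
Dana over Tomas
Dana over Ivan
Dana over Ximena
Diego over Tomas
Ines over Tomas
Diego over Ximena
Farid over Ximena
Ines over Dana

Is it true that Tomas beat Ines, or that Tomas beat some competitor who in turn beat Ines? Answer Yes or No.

Yes

Tomas did not beat Ines directly.
Tomas beat Farid, Ivan. Of those, Farid beat Ines.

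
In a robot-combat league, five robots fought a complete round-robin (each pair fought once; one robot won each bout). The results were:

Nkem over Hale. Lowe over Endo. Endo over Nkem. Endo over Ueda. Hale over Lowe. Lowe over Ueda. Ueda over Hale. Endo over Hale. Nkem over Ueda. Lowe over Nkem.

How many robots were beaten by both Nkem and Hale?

Nkem beat: Hale, Ueda.
Hale beat: Lowe.
No one was beaten by both.

0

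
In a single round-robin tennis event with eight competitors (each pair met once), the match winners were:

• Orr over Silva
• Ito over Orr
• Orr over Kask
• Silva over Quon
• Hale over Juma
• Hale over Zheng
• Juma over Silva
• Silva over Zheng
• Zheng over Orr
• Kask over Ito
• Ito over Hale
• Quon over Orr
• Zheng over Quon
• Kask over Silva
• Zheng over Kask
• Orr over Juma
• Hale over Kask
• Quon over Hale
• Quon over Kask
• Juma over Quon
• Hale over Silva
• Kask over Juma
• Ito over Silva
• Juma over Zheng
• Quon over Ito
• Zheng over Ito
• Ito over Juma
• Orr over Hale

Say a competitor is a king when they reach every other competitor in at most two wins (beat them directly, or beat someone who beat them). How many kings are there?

Ito reaches everyone (king).
Orr reaches everyone (king).
Zheng reaches everyone (king).
Kask reaches everyone (king).
Quon reaches everyone (king).
Hale reaches everyone (king).
Silva cannot reach Juma in two steps.
Juma reaches everyone (king).
Kings: Ito, Orr, Zheng, Kask, Quon, Hale, Juma — 7.

7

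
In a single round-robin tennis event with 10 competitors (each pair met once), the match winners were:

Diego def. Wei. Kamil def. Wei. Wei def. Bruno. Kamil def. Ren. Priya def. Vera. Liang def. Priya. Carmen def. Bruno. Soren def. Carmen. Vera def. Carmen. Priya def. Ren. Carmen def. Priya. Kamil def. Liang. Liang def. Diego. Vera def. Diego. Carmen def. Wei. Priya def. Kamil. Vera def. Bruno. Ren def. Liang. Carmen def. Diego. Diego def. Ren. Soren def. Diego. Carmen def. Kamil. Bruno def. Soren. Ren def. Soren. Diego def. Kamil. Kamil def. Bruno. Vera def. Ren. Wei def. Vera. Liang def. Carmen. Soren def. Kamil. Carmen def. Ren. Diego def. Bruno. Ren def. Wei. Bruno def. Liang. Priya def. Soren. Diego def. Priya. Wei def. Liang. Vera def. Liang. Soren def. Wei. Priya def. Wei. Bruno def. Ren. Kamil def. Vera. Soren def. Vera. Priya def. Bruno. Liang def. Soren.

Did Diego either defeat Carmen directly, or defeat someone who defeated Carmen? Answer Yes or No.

No

Diego did not beat Carmen directly.
Diego beat Ren, Priya, Bruno, Kamil, Wei, but each of them lost to Carmen. No two-step path.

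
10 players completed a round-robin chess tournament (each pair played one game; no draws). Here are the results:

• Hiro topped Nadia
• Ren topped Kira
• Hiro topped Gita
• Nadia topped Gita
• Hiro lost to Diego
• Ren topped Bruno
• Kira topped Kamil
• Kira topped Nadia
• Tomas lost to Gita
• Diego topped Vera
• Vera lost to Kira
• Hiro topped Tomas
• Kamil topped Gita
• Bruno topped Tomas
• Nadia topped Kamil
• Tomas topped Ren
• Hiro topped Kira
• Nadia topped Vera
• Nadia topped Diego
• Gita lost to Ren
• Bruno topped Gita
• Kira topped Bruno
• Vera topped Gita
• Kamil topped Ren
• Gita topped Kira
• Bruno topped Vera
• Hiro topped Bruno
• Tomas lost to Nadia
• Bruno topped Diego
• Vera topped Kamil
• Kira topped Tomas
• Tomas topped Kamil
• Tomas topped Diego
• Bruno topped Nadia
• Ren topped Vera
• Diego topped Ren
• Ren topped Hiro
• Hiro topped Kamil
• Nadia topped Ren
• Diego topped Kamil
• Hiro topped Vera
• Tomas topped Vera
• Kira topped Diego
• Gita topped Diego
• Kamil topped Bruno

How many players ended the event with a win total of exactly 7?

1

Win totals: Gita 3, Kira 6, Tomas 4, Kamil 3, Bruno 5, Hiro 7, Nadia 6, Diego 4, Vera 2, Ren 5.
Exactly 7: Hiro — 1 player.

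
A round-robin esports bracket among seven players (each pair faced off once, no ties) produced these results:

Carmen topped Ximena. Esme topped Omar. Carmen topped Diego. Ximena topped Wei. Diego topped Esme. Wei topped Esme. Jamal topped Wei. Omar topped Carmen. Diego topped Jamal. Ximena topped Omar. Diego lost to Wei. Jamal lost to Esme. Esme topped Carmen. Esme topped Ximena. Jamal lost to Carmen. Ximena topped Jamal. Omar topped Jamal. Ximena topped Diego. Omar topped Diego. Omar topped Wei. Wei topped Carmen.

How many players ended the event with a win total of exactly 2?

1

Win totals: Ximena 4, Omar 4, Carmen 3, Wei 3, Esme 4, Jamal 1, Diego 2.
Exactly 2: Diego — 1 player.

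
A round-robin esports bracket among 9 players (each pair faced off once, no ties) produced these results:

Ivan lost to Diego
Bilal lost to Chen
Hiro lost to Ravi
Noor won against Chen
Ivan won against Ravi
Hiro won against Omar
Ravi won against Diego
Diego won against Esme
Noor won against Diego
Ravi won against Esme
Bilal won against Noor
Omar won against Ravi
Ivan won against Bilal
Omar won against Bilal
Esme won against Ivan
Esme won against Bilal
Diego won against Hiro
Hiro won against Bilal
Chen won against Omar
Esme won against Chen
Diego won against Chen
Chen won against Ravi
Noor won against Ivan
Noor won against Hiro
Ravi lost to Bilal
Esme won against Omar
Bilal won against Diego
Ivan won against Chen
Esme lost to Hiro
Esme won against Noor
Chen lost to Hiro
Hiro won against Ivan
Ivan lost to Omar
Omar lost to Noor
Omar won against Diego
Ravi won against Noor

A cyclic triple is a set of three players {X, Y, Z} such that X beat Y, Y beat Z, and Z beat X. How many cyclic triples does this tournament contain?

27

Win totals: Chen 3, Diego 4, Noor 5, Bilal 3, Esme 5, Ravi 4, Hiro 5, Omar 4, Ivan 3.
A player with w wins dominates both others in C(w,2) triples; summing gives 3 + 6 + 10 + 3 + 10 + 6 + 10 + 6 + 3 = 57 transitive triples.
Total triples C(9,3) = 84, so cyclic triples = 84 − 57 = 27.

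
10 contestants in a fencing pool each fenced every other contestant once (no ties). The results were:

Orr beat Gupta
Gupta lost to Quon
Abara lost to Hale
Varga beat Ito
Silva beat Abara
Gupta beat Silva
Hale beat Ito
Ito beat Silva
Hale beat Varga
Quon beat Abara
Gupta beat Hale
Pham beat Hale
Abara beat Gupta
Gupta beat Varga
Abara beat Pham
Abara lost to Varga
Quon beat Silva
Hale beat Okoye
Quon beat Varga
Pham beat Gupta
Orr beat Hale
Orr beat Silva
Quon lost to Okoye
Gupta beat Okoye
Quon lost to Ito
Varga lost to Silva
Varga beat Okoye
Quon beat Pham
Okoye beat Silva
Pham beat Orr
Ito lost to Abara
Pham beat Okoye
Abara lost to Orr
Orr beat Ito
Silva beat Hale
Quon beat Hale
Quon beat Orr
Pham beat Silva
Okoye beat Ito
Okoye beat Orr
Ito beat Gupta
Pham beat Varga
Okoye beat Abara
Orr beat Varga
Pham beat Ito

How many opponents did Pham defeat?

7

Pham's results: beat Varga, Gupta, Ito, Silva, Okoye, Orr, Hale; lost to Abara, Quon.
That is 7 wins.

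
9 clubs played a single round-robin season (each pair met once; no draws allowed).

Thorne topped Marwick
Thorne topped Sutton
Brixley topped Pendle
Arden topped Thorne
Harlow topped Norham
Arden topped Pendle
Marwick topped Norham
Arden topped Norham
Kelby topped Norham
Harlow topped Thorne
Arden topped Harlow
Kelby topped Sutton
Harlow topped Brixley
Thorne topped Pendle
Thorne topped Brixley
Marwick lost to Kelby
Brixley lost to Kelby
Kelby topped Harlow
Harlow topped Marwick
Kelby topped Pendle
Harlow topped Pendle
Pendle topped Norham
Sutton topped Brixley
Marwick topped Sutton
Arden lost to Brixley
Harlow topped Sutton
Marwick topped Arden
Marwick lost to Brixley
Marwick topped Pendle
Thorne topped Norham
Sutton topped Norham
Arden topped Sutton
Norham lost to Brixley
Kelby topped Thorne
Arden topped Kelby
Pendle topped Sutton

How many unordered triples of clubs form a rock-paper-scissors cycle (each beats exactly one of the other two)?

9

Win totals: Marwick 4, Arden 6, Kelby 7, Sutton 2, Harlow 6, Thorne 5, Pendle 2, Brixley 4, Norham 0.
A club with w wins dominates both others in C(w,2) triples; summing gives 6 + 15 + 21 + 1 + 15 + 10 + 1 + 6 + 0 = 75 transitive triples.
Total triples C(9,3) = 84, so cyclic triples = 84 − 75 = 9.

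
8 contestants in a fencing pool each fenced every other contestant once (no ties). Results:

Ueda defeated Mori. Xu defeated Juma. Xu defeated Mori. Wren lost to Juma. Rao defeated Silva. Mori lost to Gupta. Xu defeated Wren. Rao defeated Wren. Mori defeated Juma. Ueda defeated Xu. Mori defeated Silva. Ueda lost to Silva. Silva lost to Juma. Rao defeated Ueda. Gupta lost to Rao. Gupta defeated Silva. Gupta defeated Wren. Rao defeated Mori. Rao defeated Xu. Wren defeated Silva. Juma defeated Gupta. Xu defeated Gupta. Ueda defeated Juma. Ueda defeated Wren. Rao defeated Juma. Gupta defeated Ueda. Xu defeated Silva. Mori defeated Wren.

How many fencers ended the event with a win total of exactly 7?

1

Win totals: Juma 3, Mori 3, Rao 7, Xu 5, Silva 1, Wren 1, Ueda 4, Gupta 4.
Exactly 7: Rao — 1 fencer.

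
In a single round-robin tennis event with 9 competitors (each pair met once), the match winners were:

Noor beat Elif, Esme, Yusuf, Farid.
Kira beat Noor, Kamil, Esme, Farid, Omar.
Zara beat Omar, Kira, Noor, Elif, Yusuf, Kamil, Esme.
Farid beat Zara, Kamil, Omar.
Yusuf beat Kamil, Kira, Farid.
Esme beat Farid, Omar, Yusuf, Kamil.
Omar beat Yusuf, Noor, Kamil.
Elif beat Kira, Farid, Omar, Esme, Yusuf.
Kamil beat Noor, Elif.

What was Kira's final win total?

Kira's results: beat Farid, Esme, Kamil, Noor, Omar; lost to Zara, Yusuf, Elif.
That is 5 wins.

5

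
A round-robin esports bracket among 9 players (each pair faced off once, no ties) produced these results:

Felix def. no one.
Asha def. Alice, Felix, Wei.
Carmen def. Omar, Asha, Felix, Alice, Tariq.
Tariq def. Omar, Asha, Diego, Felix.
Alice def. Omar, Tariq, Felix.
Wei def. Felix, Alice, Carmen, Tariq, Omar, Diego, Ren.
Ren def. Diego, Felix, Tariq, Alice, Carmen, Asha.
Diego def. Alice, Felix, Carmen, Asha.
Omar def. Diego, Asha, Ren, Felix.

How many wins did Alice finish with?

Alice's results: beat Tariq, Felix, Omar; lost to Ren, Wei, Diego, Carmen, Asha.
That is 3 wins.

3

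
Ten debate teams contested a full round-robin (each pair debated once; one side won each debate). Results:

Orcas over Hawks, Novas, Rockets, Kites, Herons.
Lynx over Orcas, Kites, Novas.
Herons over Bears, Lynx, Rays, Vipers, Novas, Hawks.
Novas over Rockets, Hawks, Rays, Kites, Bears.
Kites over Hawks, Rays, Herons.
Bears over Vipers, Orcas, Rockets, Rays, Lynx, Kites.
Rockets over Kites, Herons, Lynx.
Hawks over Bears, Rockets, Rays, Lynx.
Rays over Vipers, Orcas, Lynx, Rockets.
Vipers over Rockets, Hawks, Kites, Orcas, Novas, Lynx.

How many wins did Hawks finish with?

4

Hawks' results: beat Rockets, Lynx, Bears, Rays; lost to Orcas, Kites, Herons, Novas, Vipers.
That is 4 wins.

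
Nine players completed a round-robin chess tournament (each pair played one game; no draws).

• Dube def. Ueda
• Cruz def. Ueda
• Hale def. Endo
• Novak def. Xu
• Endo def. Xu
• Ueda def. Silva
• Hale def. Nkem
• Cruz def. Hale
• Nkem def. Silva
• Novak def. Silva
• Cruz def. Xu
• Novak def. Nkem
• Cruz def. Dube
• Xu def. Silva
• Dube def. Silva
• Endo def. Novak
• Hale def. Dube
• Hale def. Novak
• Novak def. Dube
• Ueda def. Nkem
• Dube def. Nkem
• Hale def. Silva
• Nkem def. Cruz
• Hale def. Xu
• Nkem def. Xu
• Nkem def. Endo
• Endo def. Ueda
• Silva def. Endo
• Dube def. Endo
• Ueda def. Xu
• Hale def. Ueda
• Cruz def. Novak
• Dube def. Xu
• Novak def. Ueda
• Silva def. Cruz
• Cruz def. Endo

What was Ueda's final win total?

Ueda's results: beat Nkem, Xu, Silva; lost to Endo, Cruz, Dube, Novak, Hale.
That is 3 wins.

3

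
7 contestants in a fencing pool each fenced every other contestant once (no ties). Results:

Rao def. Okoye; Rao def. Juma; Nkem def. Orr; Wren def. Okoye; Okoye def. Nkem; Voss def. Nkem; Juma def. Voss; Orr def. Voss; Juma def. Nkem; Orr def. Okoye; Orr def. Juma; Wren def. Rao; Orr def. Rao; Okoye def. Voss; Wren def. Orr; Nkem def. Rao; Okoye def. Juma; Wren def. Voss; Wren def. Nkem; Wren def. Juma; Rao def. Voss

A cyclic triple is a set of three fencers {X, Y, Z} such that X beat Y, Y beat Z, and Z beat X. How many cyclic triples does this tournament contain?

Win totals: Okoye 3, Nkem 2, Juma 2, Rao 3, Orr 4, Voss 1, Wren 6.
A fencer with w wins dominates both others in C(w,2) triples; summing gives 3 + 1 + 1 + 3 + 6 + 0 + 15 = 29 transitive triples.
Total triples C(7,3) = 35, so cyclic triples = 35 − 29 = 6.

6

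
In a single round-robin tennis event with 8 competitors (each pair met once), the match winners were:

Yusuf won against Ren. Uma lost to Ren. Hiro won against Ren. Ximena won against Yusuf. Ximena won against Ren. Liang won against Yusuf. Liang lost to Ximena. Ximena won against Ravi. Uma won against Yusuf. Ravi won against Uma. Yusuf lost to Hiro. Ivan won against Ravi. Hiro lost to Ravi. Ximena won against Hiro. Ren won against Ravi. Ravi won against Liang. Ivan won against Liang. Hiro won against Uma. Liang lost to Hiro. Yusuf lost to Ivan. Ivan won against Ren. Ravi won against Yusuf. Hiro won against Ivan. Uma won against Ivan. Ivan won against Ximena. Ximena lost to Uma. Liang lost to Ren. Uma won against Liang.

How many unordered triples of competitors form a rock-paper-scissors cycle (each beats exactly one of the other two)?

Win totals: Ravi 4, Ivan 5, Uma 4, Yusuf 1, Ren 3, Ximena 5, Liang 1, Hiro 5.
A competitor with w wins dominates both others in C(w,2) triples; summing gives 6 + 10 + 6 + 0 + 3 + 10 + 0 + 10 = 45 transitive triples.
Total triples C(8,3) = 56, so cyclic triples = 56 − 45 = 11.

11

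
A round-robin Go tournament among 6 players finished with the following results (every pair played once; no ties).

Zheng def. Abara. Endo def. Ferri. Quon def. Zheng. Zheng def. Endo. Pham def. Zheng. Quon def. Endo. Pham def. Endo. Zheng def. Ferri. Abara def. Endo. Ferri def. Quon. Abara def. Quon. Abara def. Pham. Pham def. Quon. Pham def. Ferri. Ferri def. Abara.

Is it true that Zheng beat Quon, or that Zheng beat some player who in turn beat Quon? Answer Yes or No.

Yes

Zheng did not beat Quon directly.
Zheng beat Ferri, Endo, Abara. Of those, Ferri beat Quon.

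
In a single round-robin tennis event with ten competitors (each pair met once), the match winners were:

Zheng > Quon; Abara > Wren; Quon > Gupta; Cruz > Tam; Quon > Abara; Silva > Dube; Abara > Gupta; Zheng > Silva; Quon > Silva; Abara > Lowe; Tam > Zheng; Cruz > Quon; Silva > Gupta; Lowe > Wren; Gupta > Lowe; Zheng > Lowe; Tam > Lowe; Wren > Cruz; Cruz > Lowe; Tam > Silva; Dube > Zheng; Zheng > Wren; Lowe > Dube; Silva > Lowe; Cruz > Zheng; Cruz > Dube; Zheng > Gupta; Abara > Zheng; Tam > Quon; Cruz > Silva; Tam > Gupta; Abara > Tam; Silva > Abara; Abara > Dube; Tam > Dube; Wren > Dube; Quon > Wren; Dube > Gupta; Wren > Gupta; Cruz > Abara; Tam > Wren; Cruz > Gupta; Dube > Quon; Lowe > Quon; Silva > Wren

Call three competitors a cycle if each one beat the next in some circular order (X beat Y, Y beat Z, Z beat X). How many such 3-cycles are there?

21

Win totals: Wren 3, Dube 3, Silva 5, Lowe 3, Tam 7, Abara 6, Quon 4, Cruz 8, Zheng 5, Gupta 1.
A competitor with w wins dominates both others in C(w,2) triples; summing gives 3 + 3 + 10 + 3 + 21 + 15 + 6 + 28 + 10 + 0 = 99 transitive triples.
Total triples C(10,3) = 120, so cyclic triples = 120 − 99 = 21.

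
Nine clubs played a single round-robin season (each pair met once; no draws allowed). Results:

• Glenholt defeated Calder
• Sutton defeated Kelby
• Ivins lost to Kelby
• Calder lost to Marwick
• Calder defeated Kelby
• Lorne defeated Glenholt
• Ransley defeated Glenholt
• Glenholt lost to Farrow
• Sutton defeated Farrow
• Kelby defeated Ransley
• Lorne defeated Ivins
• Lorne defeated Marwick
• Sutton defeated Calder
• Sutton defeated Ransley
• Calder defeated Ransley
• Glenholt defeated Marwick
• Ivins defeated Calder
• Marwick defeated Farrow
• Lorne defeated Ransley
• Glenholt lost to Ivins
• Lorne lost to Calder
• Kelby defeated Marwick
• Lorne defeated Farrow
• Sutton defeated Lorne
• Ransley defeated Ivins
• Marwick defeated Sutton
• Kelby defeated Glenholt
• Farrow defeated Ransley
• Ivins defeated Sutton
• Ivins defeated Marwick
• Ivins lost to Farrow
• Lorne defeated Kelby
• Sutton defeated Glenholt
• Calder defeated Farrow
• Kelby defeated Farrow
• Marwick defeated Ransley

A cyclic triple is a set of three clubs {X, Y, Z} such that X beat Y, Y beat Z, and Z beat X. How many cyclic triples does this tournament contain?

Win totals: Ivins 4, Farrow 3, Glenholt 2, Marwick 4, Sutton 6, Calder 4, Lorne 6, Ransley 2, Kelby 5.
A club with w wins dominates both others in C(w,2) triples; summing gives 6 + 3 + 1 + 6 + 15 + 6 + 15 + 1 + 10 = 63 transitive triples.
Total triples C(9,3) = 84, so cyclic triples = 84 − 63 = 21.

21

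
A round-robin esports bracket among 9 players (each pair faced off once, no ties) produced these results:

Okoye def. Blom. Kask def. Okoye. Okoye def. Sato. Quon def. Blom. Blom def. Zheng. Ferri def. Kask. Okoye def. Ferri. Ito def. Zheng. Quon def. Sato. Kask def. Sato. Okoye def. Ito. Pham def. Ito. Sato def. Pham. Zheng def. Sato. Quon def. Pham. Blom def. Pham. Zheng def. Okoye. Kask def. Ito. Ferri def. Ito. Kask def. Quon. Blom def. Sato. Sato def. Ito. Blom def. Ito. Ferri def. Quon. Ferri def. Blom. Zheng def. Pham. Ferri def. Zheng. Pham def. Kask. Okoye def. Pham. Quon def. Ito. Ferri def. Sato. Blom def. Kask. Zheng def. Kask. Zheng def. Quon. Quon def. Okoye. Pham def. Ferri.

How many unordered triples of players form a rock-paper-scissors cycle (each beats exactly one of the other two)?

19

Win totals: Blom 5, Sato 2, Zheng 5, Pham 3, Quon 5, Ferri 6, Kask 4, Ito 1, Okoye 5.
A player with w wins dominates both others in C(w,2) triples; summing gives 10 + 1 + 10 + 3 + 10 + 15 + 6 + 0 + 10 = 65 transitive triples.
Total triples C(9,3) = 84, so cyclic triples = 84 − 65 = 19.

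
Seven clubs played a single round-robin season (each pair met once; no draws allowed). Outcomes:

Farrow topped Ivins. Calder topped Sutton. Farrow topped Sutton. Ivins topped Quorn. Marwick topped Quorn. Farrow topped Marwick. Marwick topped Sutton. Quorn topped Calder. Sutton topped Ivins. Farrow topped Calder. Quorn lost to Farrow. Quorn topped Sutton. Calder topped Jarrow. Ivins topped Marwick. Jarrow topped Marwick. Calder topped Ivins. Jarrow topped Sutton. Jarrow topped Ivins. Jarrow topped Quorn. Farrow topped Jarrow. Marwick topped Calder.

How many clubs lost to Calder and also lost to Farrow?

Calder beat: Jarrow, Sutton, Ivins.
Farrow beat: Quorn, Marwick, Jarrow, Sutton, Ivins, Calder.
Both beat: Jarrow, Sutton, Ivins — 3.

3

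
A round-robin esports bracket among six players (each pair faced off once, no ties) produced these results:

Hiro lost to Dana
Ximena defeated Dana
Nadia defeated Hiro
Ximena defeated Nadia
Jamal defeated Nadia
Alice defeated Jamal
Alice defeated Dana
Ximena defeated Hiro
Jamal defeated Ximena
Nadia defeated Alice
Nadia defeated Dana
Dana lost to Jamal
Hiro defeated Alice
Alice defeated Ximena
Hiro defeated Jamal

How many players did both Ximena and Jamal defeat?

Ximena beat: Dana, Nadia, Hiro.
Jamal beat: Dana, Ximena, Nadia.
Both beat: Dana, Nadia — 2.

2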